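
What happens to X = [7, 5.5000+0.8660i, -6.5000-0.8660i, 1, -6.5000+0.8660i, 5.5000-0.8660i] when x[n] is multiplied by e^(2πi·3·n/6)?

Modulation property: DFT(ω_6^(-3n)·x[n]) = X[(k-3) mod 6], so circularly shift X by 3 positions.

X[k-3] = [1, -6.5000+0.8660i, 5.5000-0.8660i, 7, 5.5000+0.8660i, -6.5000-0.8660i]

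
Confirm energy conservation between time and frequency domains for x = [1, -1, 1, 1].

Time domain:
Σ|x[n]|² = |1|² + |-1|² + |1|² + |1|² = 4.0000

Frequency domain:
(1/4)Σ|X[k]|² = (1/4)(|2|² + |2i|² + |2|² + |-2i|²) = (1/4)·16.0000 = 4.0000

Both sides agree, confirming Parseval's theorem.

Σ|x[n]|² = (1/N)Σ|X[k]|² = 4.0000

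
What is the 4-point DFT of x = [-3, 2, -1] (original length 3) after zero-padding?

Original 3-point DFT: [-2, -3.5000-2.5981i, -3.5000+2.5981i]
Zero-padded 4-point DFT provides frequency interpolation.

DFT_4([x, 0, ...]) = [-2, -2-2i, -6, -2+2i]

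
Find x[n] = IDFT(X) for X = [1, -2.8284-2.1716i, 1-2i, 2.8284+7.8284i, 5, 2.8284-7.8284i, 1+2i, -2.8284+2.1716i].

x[n] = (1/8) Σ(k=0 to 7) X[k] · e^(2πikn/8)

Computing each x[n]:
x[0] = 1
x[1] = -2
x[2] = 3
x[3] = -1
x[4] = 1
x[5] = 2
x[6] = -2
x[7] = -1

x = [1, -2, 3, -1, 1, 2, -2, -1]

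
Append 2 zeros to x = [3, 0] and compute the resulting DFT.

Original 2-point DFT: [3, 3]
Zero-padded 4-point DFT provides frequency interpolation.

DFT_4([x, 0, ...]) = [3, 3, 3, 3]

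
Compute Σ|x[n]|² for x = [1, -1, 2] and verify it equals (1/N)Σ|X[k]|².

Time domain:
Σ|x[n]|² = |1|² + |-1|² + |2|² = 6.0000

Frequency domain:
(1/3)Σ|X[k]|² = (1/3)(|2|² + |0.5000+2.5981i|² + |0.5000-2.5981i|²) = (1/3)·18.0000 = 6.0000

Both sides agree, confirming Parseval's theorem.

Σ|x[n]|² = (1/N)Σ|X[k]|² = 6.0000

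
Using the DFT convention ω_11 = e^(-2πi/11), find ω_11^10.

ω_11^10 = e^(-2πi·10/11)
= cos(-2π·10/11) + i·sin(-2π·10/11)
= cos(-20π/11) + i·sin(-20π/11)

ω_11^10 = cos(-20π/11) + i·sin(-20π/11) = 0.8413+0.5406i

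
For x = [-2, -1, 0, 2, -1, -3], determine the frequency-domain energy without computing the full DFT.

Parseval: Σ|x[n]|² = (1/N)Σ|X[k]|², so Σ|X[k]|² = N·Σ|x[n]|² = 6·19.0000

Σ|X[k]|² = N·Σ|x[n]|² = 6·19.0000 = 114.0000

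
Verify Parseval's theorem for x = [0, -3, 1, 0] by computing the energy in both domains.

Time domain:
Σ|x[n]|² = |0|² + |-3|² + |1|² + |0|² = 10.0000

Frequency domain:
(1/4)Σ|X[k]|² = (1/4)(|-2|² + |-1+3i|² + |4|² + |-1-3i|²) = (1/4)·40.0000 = 10.0000

Both sides agree, confirming Parseval's theorem.

Σ|x[n]|² = (1/N)Σ|X[k]|² = 10.0000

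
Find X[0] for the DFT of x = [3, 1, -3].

X[0] = Σ(n=0 to 2) x[n] · ω_3^0 = Σ x[n]
= (3) + (1) + (-3)

X[0] = 1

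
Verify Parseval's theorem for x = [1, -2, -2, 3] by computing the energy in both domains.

Time domain:
Σ|x[n]|² = |1|² + |-2|² + |-2|² + |3|² = 18.0000

Frequency domain:
(1/4)Σ|X[k]|² = (1/4)(|0|² + |3+5i|² + |-2|² + |3-5i|²) = (1/4)·72.0000 = 18.0000

Both sides agree, confirming Parseval's theorem.

Σ|x[n]|² = (1/N)Σ|X[k]|² = 18.0000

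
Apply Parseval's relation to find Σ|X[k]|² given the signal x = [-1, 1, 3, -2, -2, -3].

Parseval: Σ|x[n]|² = (1/N)Σ|X[k]|², so Σ|X[k]|² = N·Σ|x[n]|² = 6·28.0000

Σ|X[k]|² = N·Σ|x[n]|² = 6·28.0000 = 168.0000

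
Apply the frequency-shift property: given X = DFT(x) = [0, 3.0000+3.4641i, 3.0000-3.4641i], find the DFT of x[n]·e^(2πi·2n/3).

Modulation property: DFT(ω_3^(-2n)·x[n]) = X[(k-2) mod 3], so circularly shift X by 2 positions.

X[k-2] = [3.0000+3.4641i, 3.0000-3.4641i, 0]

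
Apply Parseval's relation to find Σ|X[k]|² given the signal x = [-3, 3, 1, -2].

Parseval: Σ|x[n]|² = (1/N)Σ|X[k]|², so Σ|X[k]|² = N·Σ|x[n]|² = 4·23.0000

Σ|X[k]|² = N·Σ|x[n]|² = 4·23.0000 = 92.0000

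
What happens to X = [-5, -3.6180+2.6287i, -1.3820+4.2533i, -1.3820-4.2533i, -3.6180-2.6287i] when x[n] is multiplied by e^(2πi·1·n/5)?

Modulation property: DFT(ω_5^(-1n)·x[n]) = X[(k-1) mod 5], so circularly shift X by 1 positions.

X[k-1] = [-3.6180-2.6287i, -5, -3.6180+2.6287i, -1.3820+4.2533i, -1.3820-4.2533i]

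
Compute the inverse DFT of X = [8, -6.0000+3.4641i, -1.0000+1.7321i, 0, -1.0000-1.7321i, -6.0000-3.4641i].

x[n] = (1/6) Σ(k=0 to 5) X[k] · e^(2πikn/6)

Computing each x[n]:
x[0] = -1
x[1] = -1
x[2] = 2
x[3] = 3
x[4] = 3
x[5] = 2

x = [-1, -1, 2, 3, 3, 2]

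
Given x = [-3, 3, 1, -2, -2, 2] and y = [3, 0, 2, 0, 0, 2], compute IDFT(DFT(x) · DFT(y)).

(x ⊛ y)[n] = Σ(m=0 to 5) x[m] · y[(n-m) mod 6]

Computing each output sample:
(x ⊛ y)[0] = -7
(x ⊛ y)[1] = 15
(x ⊛ y)[2] = -7
(x ⊛ y)[3] = -4
(x ⊛ y)[4] = 0
(x ⊛ y)[5] = -4

x ⊛ y = [-7, 15, -7, -4, 0, -4]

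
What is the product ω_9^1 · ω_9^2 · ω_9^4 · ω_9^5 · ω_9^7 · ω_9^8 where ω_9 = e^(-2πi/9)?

The primitive 9th roots of unity are ω_9^k for k coprime to 9: k ∈ {1, 2, 4, 5, 7, 8}
Their product equals the constant term of the cyclotomic polynomial Φ_9(x) up to sign.
For n ≥ 3, the product of all primitive nth roots of unity is 1. (For n=1 it is 1; for n=2 it is -1.)

1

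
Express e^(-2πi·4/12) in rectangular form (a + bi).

ω_12^4 = e^(-2πi·4/12)
= cos(-2π·4/12) + i·sin(-2π·4/12)
= cos(-8π/12) + i·sin(-8π/12)

ω_12^4 = cos(-8π/12) + i·sin(-8π/12) = -0.5000-0.8660i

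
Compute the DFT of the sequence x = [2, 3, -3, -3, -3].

X[k] = Σ(n=0 to 4) x[n] · ω_5^(nk)
where ω_5 = e^(-2πi/5)

Computing each X[k]:
X[0] = -4
X[1] = 6.8541-5.7063i
X[2] = 0.1459-3.5267i
X[3] = 0.1459+3.5267i
X[4] = 6.8541+5.7063i

X = [-4, 6.8541-5.7063i, 0.1459-3.5267i, 0.1459+3.5267i, 6.8541+5.7063i]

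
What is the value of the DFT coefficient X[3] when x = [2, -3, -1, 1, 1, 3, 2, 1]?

X[3] = Σ(n=0 to 7) x[n] · ω_8^(3n) where ω_8 = e^(-2πi/8)
= (2)·ω_8^0 + (-3)·ω_8^3 + (-1)·ω_8^6 + (1)·ω_8^9 + (1)·ω_8^12 + (3)·ω_8^15 + (2)·ω_8^18 + (1)·ω_8^21

X[3] = 5.2426+1.2426i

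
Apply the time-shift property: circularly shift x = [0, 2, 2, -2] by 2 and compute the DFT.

Time shift by 2: X_shifted[k] = ω_4^(2k) · X[k]
Shifted x = [2, -2, 0, 2]

DFT(x[n-2]) = [2, 2+4i, 2, 2-4i]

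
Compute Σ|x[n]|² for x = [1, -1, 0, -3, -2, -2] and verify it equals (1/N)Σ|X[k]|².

Time domain:
Σ|x[n]|² = |1|² + |-1|² + |0|² + |-3|² + |-2|² + |-2|² = 19.0000

Frequency domain:
(1/6)Σ|X[k]|² = (1/6)(|-7|² + |3.5000-2.5981i|² + |0.5000+0.8660i|² + |5|² + |0.5000-0.8660i|² + |3.5000+2.5981i|²) = (1/6)·114.0000 = 19.0000

Both sides agree, confirming Parseval's theorem.

Σ|x[n]|² = (1/N)Σ|X[k]|² = 19.0000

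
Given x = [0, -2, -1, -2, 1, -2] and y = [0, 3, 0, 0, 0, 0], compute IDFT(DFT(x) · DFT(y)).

(x ⊛ y)[n] = Σ(m=0 to 5) x[m] · y[(n-m) mod 6]

Computing each output sample:
(x ⊛ y)[0] = -6
(x ⊛ y)[1] = 0
(x ⊛ y)[2] = -6
(x ⊛ y)[3] = -3
(x ⊛ y)[4] = -6
(x ⊛ y)[5] = 3

x ⊛ y = [-6, 0, -6, -3, -6, 3]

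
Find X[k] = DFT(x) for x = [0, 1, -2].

X[k] = Σ(n=0 to 2) x[n] · ω_3^(nk)
where ω_3 = e^(-2πi/3)

Computing each X[k]:
X[0] = -1
X[1] = 0.5000-2.5981i
X[2] = 0.5000+2.5981i

X = [-1, 0.5000-2.5981i, 0.5000+2.5981i]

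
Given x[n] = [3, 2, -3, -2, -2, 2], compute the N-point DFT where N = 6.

X[k] = Σ(n=0 to 5) x[n] · ω_6^(nk)
where ω_6 = e^(-2πi/6)

Computing each X[k]:
X[0] = 0
X[1] = 9.5000+0.8660i
X[2] = 1.5000-0.8660i
X[3] = -4
X[4] = 1.5000+0.8660i
X[5] = 9.5000-0.8660i

X = [0, 9.5000+0.8660i, 1.5000-0.8660i, -4, 1.5000+0.8660i, 9.5000-0.8660i]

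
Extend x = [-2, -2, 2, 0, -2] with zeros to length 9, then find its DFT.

Original 5-point DFT: [-4, -4.8541-1.1756i, 1.8541+1.9021i, 1.8541-1.9021i, -4.8541+1.1756i]
Zero-padded 9-point DFT provides frequency interpolation.

DFT_9([x, 0, ...]) = [-4, -1.3054, -5.7588, -1.0000+5.1962i, 1.0642, 1.0642, -1.0000-5.1962i, -5.7588, -1.3054]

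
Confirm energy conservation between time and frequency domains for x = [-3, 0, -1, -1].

Time domain:
Σ|x[n]|² = |-3|² + |0|² + |-1|² + |-1|² = 11.0000

Frequency domain:
(1/4)Σ|X[k]|² = (1/4)(|-5|² + |-2-1i|² + |-3|² + |-2+1i|²) = (1/4)·44.0000 = 11.0000

Both sides agree, confirming Parseval's theorem.

Σ|x[n]|² = (1/N)Σ|X[k]|² = 11.0000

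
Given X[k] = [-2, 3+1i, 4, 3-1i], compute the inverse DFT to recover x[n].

x[n] = (1/4) Σ(k=0 to 3) X[k] · e^(2πikn/4)

Computing each x[n]:
x[0] = 2
x[1] = -2
x[2] = -1
x[3] = -1

x = [2, -2, -1, -1]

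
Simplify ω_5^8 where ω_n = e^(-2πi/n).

Since ω_5^5 = 1, powers reduce modulo 5.
8 mod 5 = 3
So ω_5^8 = ω_5^3 = e^(-2πi·3/5)

ω_5^8 = ω_5^3 = -0.8090+0.5878i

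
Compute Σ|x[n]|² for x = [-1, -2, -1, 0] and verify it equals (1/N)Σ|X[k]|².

Time domain:
Σ|x[n]|² = |-1|² + |-2|² + |-1|² + |0|² = 6.0000

Frequency domain:
(1/4)Σ|X[k]|² = (1/4)(|-4|² + |2i|² + |0|² + |-2i|²) = (1/4)·24.0000 = 6.0000

Both sides agree, confirming Parseval's theorem.

Σ|x[n]|² = (1/N)Σ|X[k]|² = 6.0000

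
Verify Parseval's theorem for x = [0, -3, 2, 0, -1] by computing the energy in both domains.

Time domain:
Σ|x[n]|² = |0|² + |-3|² + |2|² + |0|² + |-1|² = 14.0000

Frequency domain:
(1/5)Σ|X[k]|² = (1/5)(|-2|² + |-2.8541+0.7265i|² + |3.8541+3.0777i|² + |3.8541-3.0777i|² + |-2.8541-0.7265i|²) = (1/5)·70.0000 = 14.0000

Both sides agree, confirming Parseval's theorem.

Σ|x[n]|² = (1/N)Σ|X[k]|² = 14.0000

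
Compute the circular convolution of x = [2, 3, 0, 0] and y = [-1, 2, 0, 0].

(x ⊛ y)[n] = Σ(m=0 to 3) x[m] · y[(n-m) mod 4]

Computing each output sample:
(x ⊛ y)[0] = -2
(x ⊛ y)[1] = 1
(x ⊛ y)[2] = 6
(x ⊛ y)[3] = 0

x ⊛ y = [-2, 1, 6, 0]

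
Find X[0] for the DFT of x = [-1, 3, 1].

X[0] = Σ(n=0 to 2) x[n] · ω_3^0 = Σ x[n]
= (-1) + (3) + (1)

X[0] = 3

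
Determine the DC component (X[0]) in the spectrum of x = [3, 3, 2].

X[0] = Σ(n=0 to 2) x[n] · ω_3^0 = Σ x[n]
= (3) + (3) + (2)

X[0] = 8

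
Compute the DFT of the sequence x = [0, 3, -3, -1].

X[k] = Σ(n=0 to 3) x[n] · ω_4^(nk)
where ω_4 = e^(-2πi/4)

Computing each X[k]:
X[0] = -1
X[1] = 3-4i
X[2] = -5
X[3] = 3+4i

X = [-1, 3-4i, -5, 3+4i]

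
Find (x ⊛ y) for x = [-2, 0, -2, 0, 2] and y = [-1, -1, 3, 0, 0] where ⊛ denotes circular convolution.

(x ⊛ y)[n] = Σ(m=0 to 4) x[m] · y[(n-m) mod 5]

Computing each output sample:
(x ⊛ y)[0] = 0
(x ⊛ y)[1] = 8
(x ⊛ y)[2] = -4
(x ⊛ y)[3] = 2
(x ⊛ y)[4] = -8

x ⊛ y = [0, 8, -4, 2, -8]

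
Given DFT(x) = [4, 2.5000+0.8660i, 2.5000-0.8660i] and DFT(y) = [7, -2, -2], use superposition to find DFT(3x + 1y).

By linearity: DFT(3x + 1y) = 3·DFT(x) + 1·DFT(y)
= 3·[4, 2.5000+0.8660i, 2.5000-0.8660i] + 1·[7, -2, -2]

Computing element-wise:
Z[0] = 3·(4) + 1·(7) = 19
Z[1] = 3·(2.5000+0.8660i) + 1·(-2) = 5.5000+2.5980i
Z[2] = 3·(2.5000-0.8660i) + 1·(-2) = 5.5000-2.5980i

DFT(3x + 1y) = 3·X + 1·Y = [19, 5.5000+2.5980i, 5.5000-2.5980i]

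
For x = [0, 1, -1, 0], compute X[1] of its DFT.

X[1] = Σ(n=0 to 3) x[n] · ω_4^(1n) where ω_4 = e^(-2πi/4)
= (0)·ω_4^0 + (1)·ω_4^1 + (-1)·ω_4^2 + (0)·ω_4^3

X[1] = 1-1i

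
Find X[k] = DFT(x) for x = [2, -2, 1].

X[k] = Σ(n=0 to 2) x[n] · ω_3^(nk)
where ω_3 = e^(-2πi/3)

Computing each X[k]:
X[0] = 1
X[1] = 2.5000+2.5981i
X[2] = 2.5000-2.5981i

X = [1, 2.5000+2.5981i, 2.5000-2.5981i]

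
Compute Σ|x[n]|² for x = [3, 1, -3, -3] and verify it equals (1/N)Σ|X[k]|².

Time domain:
Σ|x[n]|² = |3|² + |1|² + |-3|² + |-3|² = 28.0000

Frequency domain:
(1/4)Σ|X[k]|² = (1/4)(|-2|² + |6-4i|² + |2|² + |6+4i|²) = (1/4)·112.0000 = 28.0000

Both sides agree, confirming Parseval's theorem.

Σ|x[n]|² = (1/N)Σ|X[k]|² = 28.0000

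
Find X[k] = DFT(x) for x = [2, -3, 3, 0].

X[k] = Σ(n=0 to 3) x[n] · ω_4^(nk)
where ω_4 = e^(-2πi/4)

Computing each X[k]:
X[0] = 2
X[1] = -1+3i
X[2] = 8
X[3] = -1-3i

X = [2, -1+3i, 8, -1-3i]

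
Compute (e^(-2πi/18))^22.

Since ω_18^18 = 1, powers reduce modulo 18.
22 mod 18 = 4
So ω_18^22 = ω_18^4 = e^(-2πi·4/18)

ω_18^22 = ω_18^4 = 0.1736-0.9848i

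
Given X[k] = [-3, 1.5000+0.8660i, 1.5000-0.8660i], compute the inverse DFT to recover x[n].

x[n] = (1/3) Σ(k=0 to 2) X[k] · e^(2πikn/3)

Computing each x[n]:
x[0] = 0
x[1] = -2
x[2] = -1

x = [0, -2, -1]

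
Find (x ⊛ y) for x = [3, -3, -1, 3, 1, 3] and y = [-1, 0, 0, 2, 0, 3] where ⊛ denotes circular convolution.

(x ⊛ y)[n] = Σ(m=0 to 5) x[m] · y[(n-m) mod 6]

Computing each output sample:
(x ⊛ y)[0] = -6
(x ⊛ y)[1] = 2
(x ⊛ y)[2] = 16
(x ⊛ y)[3] = 6
(x ⊛ y)[4] = 2
(x ⊛ y)[5] = 4

x ⊛ y = [-6, 2, 16, 6, 2, 4]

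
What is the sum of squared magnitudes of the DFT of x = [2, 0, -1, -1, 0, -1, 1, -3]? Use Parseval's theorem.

Parseval: Σ|x[n]|² = (1/N)Σ|X[k]|², so Σ|X[k]|² = N·Σ|x[n]|² = 8·17.0000

Σ|X[k]|² = N·Σ|x[n]|² = 8·17.0000 = 136.0000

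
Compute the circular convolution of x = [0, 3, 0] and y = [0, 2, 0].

(x ⊛ y)[n] = Σ(m=0 to 2) x[m] · y[(n-m) mod 3]

Computing each output sample:
(x ⊛ y)[0] = 0
(x ⊛ y)[1] = 0
(x ⊛ y)[2] = 6

x ⊛ y = [0, 0, 6]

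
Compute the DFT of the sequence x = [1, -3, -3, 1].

X[k] = Σ(n=0 to 3) x[n] · ω_4^(nk)
where ω_4 = e^(-2πi/4)

Computing each X[k]:
X[0] = -4
X[1] = 4+4i
X[2] = 0
X[3] = 4-4i

X = [-4, 4+4i, 0, 4-4i]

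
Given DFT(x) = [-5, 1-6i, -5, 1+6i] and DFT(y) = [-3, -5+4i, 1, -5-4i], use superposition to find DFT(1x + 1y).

By linearity: DFT(1x + 1y) = 1·DFT(x) + 1·DFT(y)
= 1·[-5, 1-6i, -5, 1+6i] + 1·[-3, -5+4i, 1, -5-4i]

Computing element-wise:
Z[0] = 1·(-5) + 1·(-3) = -8
Z[1] = 1·(1-6i) + 1·(-5+4i) = -4-2i
Z[2] = 1·(-5) + 1·(1) = -4
Z[3] = 1·(1+6i) + 1·(-5-4i) = -4+2i

DFT(1x + 1y) = 1·X + 1·Y = [-8, -4-2i, -4, -4+2i]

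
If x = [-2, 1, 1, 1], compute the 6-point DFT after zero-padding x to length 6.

Original 4-point DFT: [1, -3, -3, -3]
Zero-padded 6-point DFT provides frequency interpolation.

DFT_6([x, 0, ...]) = [1, -3.0000-1.7321i, -2, -3, -2, -3.0000+1.7321i]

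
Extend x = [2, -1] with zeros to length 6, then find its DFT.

Original 2-point DFT: [1, 3]
Zero-padded 6-point DFT provides frequency interpolation.

DFT_6([x, 0, ...]) = [1, 1.5000+0.8660i, 2.5000+0.8660i, 3, 2.5000-0.8660i, 1.5000-0.8660i]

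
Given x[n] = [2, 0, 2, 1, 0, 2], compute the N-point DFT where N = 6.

X[k] = Σ(n=0 to 5) x[n] · ω_6^(nk)
where ω_6 = e^(-2πi/6)

Computing each X[k]:
X[0] = 7
X[1] = 1
X[2] = 1.0000+3.4641i
X[3] = 1
X[4] = 1.0000-3.4641i
X[5] = 1

X = [7, 1, 1.0000+3.4641i, 1, 1.0000-3.4641i, 1]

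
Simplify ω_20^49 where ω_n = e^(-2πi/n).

Since ω_20^20 = 1, powers reduce modulo 20.
49 mod 20 = 9
So ω_20^49 = ω_20^9 = e^(-2πi·9/20)

ω_20^49 = ω_20^9 = -0.9511-0.3090i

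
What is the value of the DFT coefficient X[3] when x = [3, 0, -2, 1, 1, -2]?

X[3] = Σ(n=0 to 5) x[n] · ω_6^(3n) where ω_6 = e^(-2πi/6)
= (3)·ω_6^0 + (0)·ω_6^3 + (-2)·ω_6^6 + (1)·ω_6^9 + (1)·ω_6^12 + (-2)·ω_6^15

X[3] = 3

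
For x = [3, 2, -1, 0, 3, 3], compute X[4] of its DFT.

X[4] = Σ(n=0 to 5) x[n] · ω_6^(4n) where ω_6 = e^(-2πi/6)
= (3)·ω_6^0 + (2)·ω_6^4 + (-1)·ω_6^8 + (0)·ω_6^12 + (3)·ω_6^16 + (3)·ω_6^20

X[4] = -0.5000+2.5981i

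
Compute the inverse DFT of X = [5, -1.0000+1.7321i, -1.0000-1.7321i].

x[n] = (1/3) Σ(k=0 to 2) X[k] · e^(2πikn/3)

Computing each x[n]:
x[0] = 1
x[1] = 1
x[2] = 3

x = [1, 1, 3]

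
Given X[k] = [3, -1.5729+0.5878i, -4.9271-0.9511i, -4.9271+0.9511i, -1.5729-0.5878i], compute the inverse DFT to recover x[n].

x[n] = (1/5) Σ(k=0 to 4) X[k] · e^(2πikn/5)

Computing each x[n]:
x[0] = -2
x[1] = 2
x[2] = 0
x[3] = 1
x[4] = 2

x = [-2, 2, 0, 1, 2]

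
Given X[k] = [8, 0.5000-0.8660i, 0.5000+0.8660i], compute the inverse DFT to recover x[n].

x[n] = (1/3) Σ(k=0 to 2) X[k] · e^(2πikn/3)

Computing each x[n]:
x[0] = 3
x[1] = 3
x[2] = 2

x = [3, 3, 2]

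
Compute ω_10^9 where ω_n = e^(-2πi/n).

ω_10^9 = e^(-2πi·9/10)
= cos(-2π·9/10) + i·sin(-2π·9/10)
= cos(-18π/10) + i·sin(-18π/10)

ω_10^9 = cos(-18π/10) + i·sin(-18π/10) = 0.8090+0.5878i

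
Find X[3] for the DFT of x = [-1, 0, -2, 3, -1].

X[3] = Σ(n=0 to 4) x[n] · ω_5^(3n) where ω_5 = e^(-2πi/5)
= (-1)·ω_5^0 + (0)·ω_5^3 + (-2)·ω_5^6 + (3)·ω_5^9 + (-1)·ω_5^12

X[3] = 0.1180+5.3431i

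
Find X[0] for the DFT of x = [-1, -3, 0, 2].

X[0] = Σ(n=0 to 3) x[n] · ω_4^0 = Σ x[n]
= (-1) + (-3) + (0) + (2)

X[0] = -2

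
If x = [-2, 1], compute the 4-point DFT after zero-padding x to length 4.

Original 2-point DFT: [-1, -3]
Zero-padded 4-point DFT provides frequency interpolation.

DFT_4([x, 0, ...]) = [-1, -2-1i, -3, -2+1i]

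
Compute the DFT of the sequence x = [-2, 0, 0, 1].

X[k] = Σ(n=0 to 3) x[n] · ω_4^(nk)
where ω_4 = e^(-2πi/4)

Computing each X[k]:
X[0] = -1
X[1] = -2+1i
X[2] = -3
X[3] = -2-1i

X = [-1, -2+1i, -3, -2-1i]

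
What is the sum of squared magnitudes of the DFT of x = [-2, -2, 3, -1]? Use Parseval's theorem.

Parseval: Σ|x[n]|² = (1/N)Σ|X[k]|², so Σ|X[k]|² = N·Σ|x[n]|² = 4·18.0000

Σ|X[k]|² = N·Σ|x[n]|² = 4·18.0000 = 72.0000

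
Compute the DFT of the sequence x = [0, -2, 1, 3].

X[k] = Σ(n=0 to 3) x[n] · ω_4^(nk)
where ω_4 = e^(-2πi/4)

Computing each X[k]:
X[0] = 2
X[1] = -1+5i
X[2] = 0
X[3] = -1-5i

X = [2, -1+5i, 0, -1-5i]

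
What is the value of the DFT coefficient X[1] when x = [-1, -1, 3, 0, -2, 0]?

X[1] = Σ(n=0 to 5) x[n] · ω_6^(1n) where ω_6 = e^(-2πi/6)
= (-1)·ω_6^0 + (-1)·ω_6^1 + (3)·ω_6^2 + (0)·ω_6^3 + (-2)·ω_6^4 + (0)·ω_6^5

X[1] = -2.0000-3.4641i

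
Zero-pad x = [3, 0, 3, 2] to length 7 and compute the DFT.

Original 4-point DFT: [8, 2i, 4, -2i]
Zero-padded 7-point DFT provides frequency interpolation.

DFT_7([x, 0, ...]) = [8, 0.5305-3.7926i, 1.5441+2.8653i, 4.4254+0.3956i, 4.4254-0.3956i, 1.5441-2.8653i, 0.5305+3.7926i]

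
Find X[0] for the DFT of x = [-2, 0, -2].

X[0] = Σ(n=0 to 2) x[n] · ω_3^0 = Σ x[n]
= (-2) + (0) + (-2)

X[0] = -4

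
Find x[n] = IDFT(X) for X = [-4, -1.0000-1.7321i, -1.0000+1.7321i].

x[n] = (1/3) Σ(k=0 to 2) X[k] · e^(2πikn/3)

Computing each x[n]:
x[0] = -2
x[1] = 0
x[2] = -2

x = [-2, 0, -2]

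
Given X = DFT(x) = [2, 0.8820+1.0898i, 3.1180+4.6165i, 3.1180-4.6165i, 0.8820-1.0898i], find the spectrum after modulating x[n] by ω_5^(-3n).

Modulation property: DFT(ω_5^(-3n)·x[n]) = X[(k-3) mod 5], so circularly shift X by 3 positions.

X[k-3] = [3.1180+4.6165i, 3.1180-4.6165i, 0.8820-1.0898i, 2, 0.8820+1.0898i]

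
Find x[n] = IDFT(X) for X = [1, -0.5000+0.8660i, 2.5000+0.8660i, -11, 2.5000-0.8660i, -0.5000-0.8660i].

x[n] = (1/6) Σ(k=0 to 5) X[k] · e^(2πikn/6)

Computing each x[n]:
x[0] = -1
x[1] = 1
x[2] = -2
x[3] = 3
x[4] = -2
x[5] = 2

x = [-1, 1, -2, 3, -2, 2]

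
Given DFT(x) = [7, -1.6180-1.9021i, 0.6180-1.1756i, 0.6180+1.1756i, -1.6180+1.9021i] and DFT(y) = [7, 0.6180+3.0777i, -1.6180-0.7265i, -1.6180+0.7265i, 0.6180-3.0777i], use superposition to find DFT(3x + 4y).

By linearity: DFT(3x + 4y) = 3·DFT(x) + 4·DFT(y)
= 3·[7, -1.6180-1.9021i, 0.6180-1.1756i, 0.6180+1.1756i, -1.6180+1.9021i] + 4·[7, 0.6180+3.0777i, -1.6180-0.7265i, -1.6180+0.7265i, 0.6180-3.0777i]

Computing element-wise:
Z[0] = 3·(7) + 4·(7) = 49
Z[1] = 3·(-1.6180-1.9021i) + 4·(0.6180+3.0777i) = -2.3820+6.6045i
Z[2] = 3·(0.6180-1.1756i) + 4·(-1.6180-0.7265i) = -4.6180-6.4328i
Z[3] = 3·(0.6180+1.1756i) + 4·(-1.6180+0.7265i) = -4.6180+6.4328i
Z[4] = 3·(-1.6180+1.9021i) + 4·(0.6180-3.0777i) = -2.3820-6.6045i

DFT(3x + 4y) = 3·X + 4·Y = [49, -2.3820+6.6045i, -4.6180-6.4328i, -4.6180+6.4328i, -2.3820-6.6045i]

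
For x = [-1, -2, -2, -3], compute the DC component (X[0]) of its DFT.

X[0] = Σ(n=0 to 3) x[n] · ω_4^0 = Σ x[n]
= (-1) + (-2) + (-2) + (-3)

X[0] = -8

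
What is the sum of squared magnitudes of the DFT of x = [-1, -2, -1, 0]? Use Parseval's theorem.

Parseval: Σ|x[n]|² = (1/N)Σ|X[k]|², so Σ|X[k]|² = N·Σ|x[n]|² = 4·6.0000

Σ|X[k]|² = N·Σ|x[n]|² = 4·6.0000 = 24.0000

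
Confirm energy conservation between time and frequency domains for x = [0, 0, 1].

Time domain:
Σ|x[n]|² = |0|² + |0|² + |1|² = 1.0000

Frequency domain:
(1/3)Σ|X[k]|² = (1/3)(|1|² + |-0.5000+0.8660i|² + |-0.5000-0.8660i|²) = (1/3)·3.0000 = 1.0000

Both sides agree, confirming Parseval's theorem.

Σ|x[n]|² = (1/N)Σ|X[k]|² = 1.0000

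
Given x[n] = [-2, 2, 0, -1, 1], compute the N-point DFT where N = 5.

X[k] = Σ(n=0 to 4) x[n] · ω_5^(nk)
where ω_5 = e^(-2πi/5)

Computing each X[k]:
X[0] = 0
X[1] = -0.2639-1.5388i
X[2] = -4.7361+0.3633i
X[3] = -4.7361-0.3633i
X[4] = -0.2639+1.5388i

X = [0, -0.2639-1.5388i, -4.7361+0.3633i, -4.7361-0.3633i, -0.2639+1.5388i]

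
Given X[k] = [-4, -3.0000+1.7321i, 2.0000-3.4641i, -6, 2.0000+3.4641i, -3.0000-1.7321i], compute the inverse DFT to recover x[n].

x[n] = (1/6) Σ(k=0 to 5) X[k] · e^(2πikn/6)

Computing each x[n]:
x[0] = -2
x[1] = 0
x[2] = -3
x[3] = 2
x[4] = 0
x[5] = -1

x = [-2, 0, -3, 2, 0, -1]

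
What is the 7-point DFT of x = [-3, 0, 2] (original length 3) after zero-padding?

Original 3-point DFT: [-1, -4.0000+1.7321i, -4.0000-1.7321i]
Zero-padded 7-point DFT provides frequency interpolation.

DFT_7([x, 0, ...]) = [-1, -3.4450-1.9499i, -4.8019+0.8678i, -1.7530+1.5637i, -1.7530-1.5637i, -4.8019-0.8678i, -3.4450+1.9499i]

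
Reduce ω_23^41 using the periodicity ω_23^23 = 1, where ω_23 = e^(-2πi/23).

Since ω_23^23 = 1, powers reduce modulo 23.
41 mod 23 = 18
So ω_23^41 = ω_23^18 = e^(-2πi·18/23)

ω_23^41 = ω_23^18 = 0.2035+0.9791i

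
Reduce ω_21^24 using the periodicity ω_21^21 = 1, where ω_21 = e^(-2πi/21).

Since ω_21^21 = 1, powers reduce modulo 21.
24 mod 21 = 3
So ω_21^24 = ω_21^3 = e^(-2πi·3/21)

ω_21^24 = ω_21^3 = 0.6235-0.7818i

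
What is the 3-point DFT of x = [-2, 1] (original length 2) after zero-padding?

Original 2-point DFT: [-1, -3]
Zero-padded 3-point DFT provides frequency interpolation.

DFT_3([x, 0, ...]) = [-1, -2.5000-0.8660i, -2.5000+0.8660i]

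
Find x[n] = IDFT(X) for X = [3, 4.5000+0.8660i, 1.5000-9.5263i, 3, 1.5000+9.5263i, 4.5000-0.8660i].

x[n] = (1/6) Σ(k=0 to 5) X[k] · e^(2πikn/6)

Computing each x[n]:
x[0] = 3
x[1] = 3
x[2] = -3
x[3] = -1
x[4] = 3
x[5] = -2

x = [3, 3, -3, -1, 3, -2]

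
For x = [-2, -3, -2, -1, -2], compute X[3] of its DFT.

X[3] = Σ(n=0 to 4) x[n] · ω_5^(3n) where ω_5 = e^(-2πi/5)
= (-2)·ω_5^0 + (-3)·ω_5^3 + (-2)·ω_5^6 + (-1)·ω_5^9 + (-2)·ω_5^12

X[3] = 1.1180+0.3633i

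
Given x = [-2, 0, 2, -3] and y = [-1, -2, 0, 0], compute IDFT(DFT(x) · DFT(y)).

(x ⊛ y)[n] = Σ(m=0 to 3) x[m] · y[(n-m) mod 4]

Computing each output sample:
(x ⊛ y)[0] = 8
(x ⊛ y)[1] = 4
(x ⊛ y)[2] = -2
(x ⊛ y)[3] = -1

x ⊛ y = [8, 4, -2, -1]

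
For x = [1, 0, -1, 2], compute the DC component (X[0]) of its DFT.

X[0] = Σ(n=0 to 3) x[n] · ω_4^0 = Σ x[n]
= (1) + (0) + (-1) + (2)

X[0] = 2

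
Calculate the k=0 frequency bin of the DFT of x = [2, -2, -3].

X[0] = Σ(n=0 to 2) x[n] · ω_3^0 = Σ x[n]
= (2) + (-2) + (-3)

X[0] = -3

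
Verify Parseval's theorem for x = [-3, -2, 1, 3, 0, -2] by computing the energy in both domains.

Time domain:
Σ|x[n]|² = |-3|² + |-2|² + |1|² + |3|² + |0|² + |-2|² = 27.0000

Frequency domain:
(1/6)Σ|X[k]|² = (1/6)(|-3|² + |-8.5000-0.8660i|² + |1.5000+0.8660i|² + |-1|² + |1.5000-0.8660i|² + |-8.5000+0.8660i|²) = (1/6)·162.0000 = 27.0000

Both sides agree, confirming Parseval's theorem.

Σ|x[n]|² = (1/N)Σ|X[k]|² = 27.0000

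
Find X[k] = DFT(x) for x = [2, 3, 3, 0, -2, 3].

X[k] = Σ(n=0 to 5) x[n] · ω_6^(nk)
where ω_6 = e^(-2πi/6)

Computing each X[k]:
X[0] = 9
X[1] = 4.5000-4.3301i
X[2] = -1.5000+4.3301i
X[3] = -3
X[4] = -1.5000-4.3301i
X[5] = 4.5000+4.3301i

X = [9, 4.5000-4.3301i, -1.5000+4.3301i, -3, -1.5000-4.3301i, 4.5000+4.3301i]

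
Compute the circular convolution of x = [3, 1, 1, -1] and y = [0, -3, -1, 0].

(x ⊛ y)[n] = Σ(m=0 to 3) x[m] · y[(n-m) mod 4]

Computing each output sample:
(x ⊛ y)[0] = 2
(x ⊛ y)[1] = -8
(x ⊛ y)[2] = -6
(x ⊛ y)[3] = -4

x ⊛ y = [2, -8, -6, -4]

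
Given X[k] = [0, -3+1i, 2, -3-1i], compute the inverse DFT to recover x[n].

x[n] = (1/4) Σ(k=0 to 3) X[k] · e^(2πikn/4)

Computing each x[n]:
x[0] = -1
x[1] = -1
x[2] = 2
x[3] = 0

x = [-1, -1, 2, 0]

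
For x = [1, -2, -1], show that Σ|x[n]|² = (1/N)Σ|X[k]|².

Time domain:
Σ|x[n]|² = |1|² + |-2|² + |-1|² = 6.0000

Frequency domain:
(1/3)Σ|X[k]|² = (1/3)(|-2|² + |2.5000+0.8660i|² + |2.5000-0.8660i|²) = (1/3)·18.0000 = 6.0000

Both sides agree, confirming Parseval's theorem.

Σ|x[n]|² = (1/N)Σ|X[k]|² = 6.0000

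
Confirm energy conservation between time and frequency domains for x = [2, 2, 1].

Time domain:
Σ|x[n]|² = |2|² + |2|² + |1|² = 9.0000

Frequency domain:
(1/3)Σ|X[k]|² = (1/3)(|5|² + |0.5000-0.8660i|² + |0.5000+0.8660i|²) = (1/3)·27.0000 = 9.0000

Both sides agree, confirming Parseval's theorem.

Σ|x[n]|² = (1/N)Σ|X[k]|² = 9.0000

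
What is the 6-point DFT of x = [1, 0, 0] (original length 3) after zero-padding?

Original 3-point DFT: [1, 1, 1]
Zero-padded 6-point DFT provides frequency interpolation.

DFT_6([x, 0, ...]) = [1, 1, 1, 1, 1, 1]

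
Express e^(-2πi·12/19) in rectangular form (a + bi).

ω_19^12 = e^(-2πi·12/19)
= cos(-2π·12/19) + i·sin(-2π·12/19)
= cos(-24π/19) + i·sin(-24π/19)

ω_19^12 = cos(-24π/19) + i·sin(-24π/19) = -0.6773+0.7357i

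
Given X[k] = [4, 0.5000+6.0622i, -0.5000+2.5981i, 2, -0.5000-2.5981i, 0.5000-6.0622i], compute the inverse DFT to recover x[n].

x[n] = (1/6) Σ(k=0 to 5) X[k] · e^(2πikn/6)

Computing each x[n]:
x[0] = 1
x[1] = -2
x[2] = 0
x[3] = 0
x[4] = 2
x[5] = 3

x = [1, -2, 0, 0, 2, 3]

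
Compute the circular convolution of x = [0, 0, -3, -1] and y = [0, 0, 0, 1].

(x ⊛ y)[n] = Σ(m=0 to 3) x[m] · y[(n-m) mod 4]

Computing each output sample:
(x ⊛ y)[0] = 0
(x ⊛ y)[1] = -3
(x ⊛ y)[2] = -1
(x ⊛ y)[3] = 0

x ⊛ y = [0, -3, -1, 0]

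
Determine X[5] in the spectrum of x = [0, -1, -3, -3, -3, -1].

X[5] = Σ(n=0 to 5) x[n] · ω_6^(5n) where ω_6 = e^(-2πi/6)
= (0)·ω_6^0 + (-1)·ω_6^5 + (-3)·ω_6^10 + (-3)·ω_6^15 + (-3)·ω_6^20 + (-1)·ω_6^25

X[5] = 5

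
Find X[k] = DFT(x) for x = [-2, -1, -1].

X[k] = Σ(n=0 to 2) x[n] · ω_3^(nk)
where ω_3 = e^(-2πi/3)

Computing each X[k]:
X[0] = -4
X[1] = -1
X[2] = -1

X = [-4, -1, -1]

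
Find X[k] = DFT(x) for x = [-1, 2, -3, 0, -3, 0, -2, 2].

X[k] = Σ(n=0 to 7) x[n] · ω_8^(nk)
where ω_8 = e^(-2πi/8)

Computing each X[k]:
X[0] = -5
X[1] = 4.8284+1.0000i
X[2] = 1
X[3] = -0.8284-1.0000i
X[4] = -13
X[5] = -0.8284+1.0000i
X[6] = 1
X[7] = 4.8284-1.0000i

X = [-5, 4.8284+1.0000i, 1, -0.8284-1.0000i, -13, -0.8284+1.0000i, 1, 4.8284-1.0000i]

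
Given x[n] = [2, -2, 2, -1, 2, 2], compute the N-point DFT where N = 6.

X[k] = Σ(n=0 to 5) x[n] · ω_6^(nk)
where ω_6 = e^(-2πi/6)

Computing each X[k]:
X[0] = 5
X[1] = 1.0000+3.4641i
X[2] = -1.0000+3.4641i
X[3] = 7
X[4] = -1.0000-3.4641i
X[5] = 1.0000-3.4641i

X = [5, 1.0000+3.4641i, -1.0000+3.4641i, 7, -1.0000-3.4641i, 1.0000-3.4641i]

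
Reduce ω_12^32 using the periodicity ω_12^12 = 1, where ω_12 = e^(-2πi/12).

Since ω_12^12 = 1, powers reduce modulo 12.
32 mod 12 = 8
So ω_12^32 = ω_12^8 = e^(-2πi·8/12)

ω_12^32 = ω_12^8 = -0.5000+0.8660i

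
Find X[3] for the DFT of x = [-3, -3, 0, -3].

X[3] = Σ(n=0 to 3) x[n] · ω_4^(3n) where ω_4 = e^(-2πi/4)
= (-3)·ω_4^0 + (-3)·ω_4^3 + (0)·ω_4^6 + (-3)·ω_4^9

X[3] = -3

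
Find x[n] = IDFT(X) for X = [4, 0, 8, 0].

x[n] = (1/4) Σ(k=0 to 3) X[k] · e^(2πikn/4)

Computing each x[n]:
x[0] = 3
x[1] = -1
x[2] = 3
x[3] = -1

x = [3, -1, 3, -1]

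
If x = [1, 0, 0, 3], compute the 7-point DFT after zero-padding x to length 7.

Original 4-point DFT: [4, 1+3i, -2, 1-3i]
Zero-padded 7-point DFT provides frequency interpolation.

DFT_7([x, 0, ...]) = [4, -1.7029-1.3017i, 2.8705+2.3455i, 0.3324-2.9248i, 0.3324+2.9248i, 2.8705-2.3455i, -1.7029+1.3017i]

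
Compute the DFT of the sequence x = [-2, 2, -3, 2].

X[k] = Σ(n=0 to 3) x[n] · ω_4^(nk)
where ω_4 = e^(-2πi/4)

Computing each X[k]:
X[0] = -1
X[1] = 1
X[2] = -9
X[3] = 1

X = [-1, 1, -9, 1]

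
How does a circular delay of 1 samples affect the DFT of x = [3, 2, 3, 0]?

Time shift by 1: X_shifted[k] = ω_4^(1k) · X[k]
Shifted x = [0, 3, 2, 3]

DFT(x[n-1]) = [8, -2, -4, -2]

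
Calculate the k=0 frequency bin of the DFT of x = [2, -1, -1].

X[0] = Σ(n=0 to 2) x[n] · ω_3^0 = Σ x[n]
= (2) + (-1) + (-1)

X[0] = 0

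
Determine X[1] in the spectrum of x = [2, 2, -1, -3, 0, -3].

X[1] = Σ(n=0 to 5) x[n] · ω_6^(1n) where ω_6 = e^(-2πi/6)
= (2)·ω_6^0 + (2)·ω_6^1 + (-1)·ω_6^2 + (-3)·ω_6^3 + (0)·ω_6^4 + (-3)·ω_6^5

X[1] = 5.0000-3.4641i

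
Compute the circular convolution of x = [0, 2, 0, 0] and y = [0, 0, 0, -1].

(x ⊛ y)[n] = Σ(m=0 to 3) x[m] · y[(n-m) mod 4]

Computing each output sample:
(x ⊛ y)[0] = -2
(x ⊛ y)[1] = 0
(x ⊛ y)[2] = 0
(x ⊛ y)[3] = 0

x ⊛ y = [-2, 0, 0, 0]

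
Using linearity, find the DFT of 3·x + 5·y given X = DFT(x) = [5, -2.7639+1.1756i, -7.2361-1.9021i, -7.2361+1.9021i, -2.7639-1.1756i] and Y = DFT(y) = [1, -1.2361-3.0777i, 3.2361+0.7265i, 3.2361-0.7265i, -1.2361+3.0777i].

By linearity: DFT(3x + 5y) = 3·DFT(x) + 5·DFT(y)
= 3·[5, -2.7639+1.1756i, -7.2361-1.9021i, -7.2361+1.9021i, -2.7639-1.1756i] + 5·[1, -1.2361-3.0777i, 3.2361+0.7265i, 3.2361-0.7265i, -1.2361+3.0777i]

Computing element-wise:
Z[0] = 3·(5) + 5·(1) = 20
Z[1] = 3·(-2.7639+1.1756i) + 5·(-1.2361-3.0777i) = -14.4722-11.8617i
Z[2] = 3·(-7.2361-1.9021i) + 5·(3.2361+0.7265i) = -5.5278-2.0738i
Z[3] = 3·(-7.2361+1.9021i) + 5·(3.2361-0.7265i) = -5.5278+2.0738i
Z[4] = 3·(-2.7639-1.1756i) + 5·(-1.2361+3.0777i) = -14.4722+11.8617i

DFT(3x + 5y) = 3·X + 5·Y = [20, -14.4722-11.8617i, -5.5278-2.0738i, -5.5278+2.0738i, -14.4722+11.8617i]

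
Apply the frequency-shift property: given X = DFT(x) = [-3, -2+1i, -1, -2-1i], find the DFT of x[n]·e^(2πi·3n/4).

Modulation property: DFT(ω_4^(-3n)·x[n]) = X[(k-3) mod 4], so circularly shift X by 3 positions.

X[k-3] = [-2+1i, -1, -2-1i, -3]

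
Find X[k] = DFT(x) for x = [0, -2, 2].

X[k] = Σ(n=0 to 2) x[n] · ω_3^(nk)
where ω_3 = e^(-2πi/3)

Computing each X[k]:
X[0] = 0
X[1] = 3.4641i
X[2] = -3.4641i

X = [0, 3.4641i, -3.4641i]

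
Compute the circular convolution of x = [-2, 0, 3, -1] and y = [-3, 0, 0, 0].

(x ⊛ y)[n] = Σ(m=0 to 3) x[m] · y[(n-m) mod 4]

Computing each output sample:
(x ⊛ y)[0] = 6
(x ⊛ y)[1] = 0
(x ⊛ y)[2] = -9
(x ⊛ y)[3] = 3

x ⊛ y = [6, 0, -9, 3]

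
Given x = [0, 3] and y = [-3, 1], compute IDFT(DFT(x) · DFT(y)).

(x ⊛ y)[n] = Σ(m=0 to 1) x[m] · y[(n-m) mod 2]

Computing each output sample:
(x ⊛ y)[0] = 3
(x ⊛ y)[1] = -9

x ⊛ y = [3, -9]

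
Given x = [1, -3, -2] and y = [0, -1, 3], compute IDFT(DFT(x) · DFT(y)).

(x ⊛ y)[n] = Σ(m=0 to 2) x[m] · y[(n-m) mod 3]

Computing each output sample:
(x ⊛ y)[0] = -7
(x ⊛ y)[1] = -7
(x ⊛ y)[2] = 6

x ⊛ y = [-7, -7, 6]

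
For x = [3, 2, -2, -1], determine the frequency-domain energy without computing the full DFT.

Parseval: Σ|x[n]|² = (1/N)Σ|X[k]|², so Σ|X[k]|² = N·Σ|x[n]|² = 4·18.0000

Σ|X[k]|² = N·Σ|x[n]|² = 4·18.0000 = 72.0000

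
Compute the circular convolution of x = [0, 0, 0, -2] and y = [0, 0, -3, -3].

(x ⊛ y)[n] = Σ(m=0 to 3) x[m] · y[(n-m) mod 4]

Computing each output sample:
(x ⊛ y)[0] = 0
(x ⊛ y)[1] = 6
(x ⊛ y)[2] = 6
(x ⊛ y)[3] = 0

x ⊛ y = [0, 6, 6, 0]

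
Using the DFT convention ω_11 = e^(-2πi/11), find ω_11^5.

ω_11^5 = e^(-2πi·5/11)
= cos(-2π·5/11) + i·sin(-2π·5/11)
= cos(-10π/11) + i·sin(-10π/11)

ω_11^5 = cos(-10π/11) + i·sin(-10π/11) = -0.9595-0.2817i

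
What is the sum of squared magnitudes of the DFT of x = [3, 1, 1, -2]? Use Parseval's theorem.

Parseval: Σ|x[n]|² = (1/N)Σ|X[k]|², so Σ|X[k]|² = N·Σ|x[n]|² = 4·15.0000

Σ|X[k]|² = N·Σ|x[n]|² = 4·15.0000 = 60.0000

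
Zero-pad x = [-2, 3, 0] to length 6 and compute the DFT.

Original 3-point DFT: [1, -3.5000-2.5981i, -3.5000+2.5981i]
Zero-padded 6-point DFT provides frequency interpolation.

DFT_6([x, 0, ...]) = [1, -0.5000-2.5981i, -3.5000-2.5981i, -5, -3.5000+2.5981i, -0.5000+2.5981i]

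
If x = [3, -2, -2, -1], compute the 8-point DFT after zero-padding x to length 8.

Original 4-point DFT: [-2, 5+1i, 4, 5-1i]
Zero-padded 8-point DFT provides frequency interpolation.

DFT_8([x, 0, ...]) = [-2, 2.2929+4.1213i, 5+1i, 3.7071+0.1213i, 4, 3.7071-0.1213i, 5-1i, 2.2929-4.1213i]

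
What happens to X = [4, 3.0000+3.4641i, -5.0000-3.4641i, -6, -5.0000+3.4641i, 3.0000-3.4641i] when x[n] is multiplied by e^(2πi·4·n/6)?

Modulation property: DFT(ω_6^(-4n)·x[n]) = X[(k-4) mod 6], so circularly shift X by 4 positions.

X[k-4] = [-5.0000-3.4641i, -6, -5.0000+3.4641i, 3.0000-3.4641i, 4, 3.0000+3.4641i]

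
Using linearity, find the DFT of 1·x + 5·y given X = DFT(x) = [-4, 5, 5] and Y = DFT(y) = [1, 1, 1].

By linearity: DFT(1x + 5y) = 1·DFT(x) + 5·DFT(y)
= 1·[-4, 5, 5] + 5·[1, 1, 1]

Computing element-wise:
Z[0] = 1·(-4) + 5·(1) = 1
Z[1] = 1·(5) + 5·(1) = 10
Z[2] = 1·(5) + 5·(1) = 10

DFT(1x + 5y) = 1·X + 5·Y = [1, 10, 10]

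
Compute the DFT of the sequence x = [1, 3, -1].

X[k] = Σ(n=0 to 2) x[n] · ω_3^(nk)
where ω_3 = e^(-2πi/3)

Computing each X[k]:
X[0] = 3
X[1] = -3.4641i
X[2] = 3.4641i

X = [3, -3.4641i, 3.4641i]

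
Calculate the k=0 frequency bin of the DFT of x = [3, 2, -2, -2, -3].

X[0] = Σ(n=0 to 4) x[n] · ω_5^0 = Σ x[n]
= (3) + (2) + (-2) + (-2) + (-3)

X[0] = -2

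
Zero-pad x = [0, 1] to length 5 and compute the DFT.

Original 2-point DFT: [1, -1]
Zero-padded 5-point DFT provides frequency interpolation.

DFT_5([x, 0, ...]) = [1, 0.3090-0.9511i, -0.8090-0.5878i, -0.8090+0.5878i, 0.3090+0.9511i]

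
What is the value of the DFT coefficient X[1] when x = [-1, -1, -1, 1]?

X[1] = Σ(n=0 to 3) x[n] · ω_4^(1n) where ω_4 = e^(-2πi/4)
= (-1)·ω_4^0 + (-1)·ω_4^1 + (-1)·ω_4^2 + (1)·ω_4^3

X[1] = 2i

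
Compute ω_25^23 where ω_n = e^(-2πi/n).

ω_25^23 = e^(-2πi·23/25)
= cos(-2π·23/25) + i·sin(-2π·23/25)
= cos(-46π/25) + i·sin(-46π/25)

ω_25^23 = cos(-46π/25) + i·sin(-46π/25) = 0.8763+0.4818i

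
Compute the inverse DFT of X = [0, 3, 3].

x[n] = (1/3) Σ(k=0 to 2) X[k] · e^(2πikn/3)

Computing each x[n]:
x[0] = 2
x[1] = -1
x[2] = -1

x = [2, -1, -1]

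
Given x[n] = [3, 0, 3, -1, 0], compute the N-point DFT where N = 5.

X[k] = Σ(n=0 to 4) x[n] · ω_5^(nk)
where ω_5 = e^(-2πi/5)

Computing each X[k]:
X[0] = 5
X[1] = 1.3820-2.3511i
X[2] = 3.6180+3.8042i
X[3] = 3.6180-3.8042i
X[4] = 1.3820+2.3511i

X = [5, 1.3820-2.3511i, 3.6180+3.8042i, 3.6180-3.8042i, 1.3820+2.3511i]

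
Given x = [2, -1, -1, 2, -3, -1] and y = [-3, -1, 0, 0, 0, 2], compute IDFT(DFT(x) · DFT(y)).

(x ⊛ y)[n] = Σ(m=0 to 5) x[m] · y[(n-m) mod 6]

Computing each output sample:
(x ⊛ y)[0] = -7
(x ⊛ y)[1] = -1
(x ⊛ y)[2] = 8
(x ⊛ y)[3] = -11
(x ⊛ y)[4] = 5
(x ⊛ y)[5] = 10

x ⊛ y = [-7, -1, 8, -11, 5, 10]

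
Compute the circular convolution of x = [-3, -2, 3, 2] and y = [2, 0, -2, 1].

(x ⊛ y)[n] = Σ(m=0 to 3) x[m] · y[(n-m) mod 4]

Computing each output sample:
(x ⊛ y)[0] = -14
(x ⊛ y)[1] = -5
(x ⊛ y)[2] = 14
(x ⊛ y)[3] = 5

x ⊛ y = [-14, -5, 14, 5]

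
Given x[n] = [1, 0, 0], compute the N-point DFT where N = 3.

X[k] = Σ(n=0 to 2) x[n] · ω_3^(nk)
where ω_3 = e^(-2πi/3)

Computing each X[k]:
X[0] = 1
X[1] = 1
X[2] = 1

X = [1, 1, 1]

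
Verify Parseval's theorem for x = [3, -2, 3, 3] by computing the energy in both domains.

Time domain:
Σ|x[n]|² = |3|² + |-2|² + |3|² + |3|² = 31.0000

Frequency domain:
(1/4)Σ|X[k]|² = (1/4)(|7|² + |5i|² + |5|² + |-5i|²) = (1/4)·124.0000 = 31.0000

Both sides agree, confirming Parseval's theorem.

Σ|x[n]|² = (1/N)Σ|X[k]|² = 31.0000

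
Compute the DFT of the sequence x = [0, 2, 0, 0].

X[k] = Σ(n=0 to 3) x[n] · ω_4^(nk)
where ω_4 = e^(-2πi/4)

Computing each X[k]:
X[0] = 2
X[1] = -2i
X[2] = -2
X[3] = 2i

X = [2, -2i, -2, 2i]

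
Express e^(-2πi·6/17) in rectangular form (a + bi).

ω_17^6 = e^(-2πi·6/17)
= cos(-2π·6/17) + i·sin(-2π·6/17)
= cos(-12π/17) + i·sin(-12π/17)

ω_17^6 = cos(-12π/17) + i·sin(-12π/17) = -0.6026-0.7980i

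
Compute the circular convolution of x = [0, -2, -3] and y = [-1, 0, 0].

(x ⊛ y)[n] = Σ(m=0 to 2) x[m] · y[(n-m) mod 3]

Computing each output sample:
(x ⊛ y)[0] = 0
(x ⊛ y)[1] = 2
(x ⊛ y)[2] = 3

x ⊛ y = [0, 2, 3]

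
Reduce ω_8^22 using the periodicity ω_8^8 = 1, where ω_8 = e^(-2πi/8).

Since ω_8^8 = 1, powers reduce modulo 8.
22 mod 8 = 6
So ω_8^22 = ω_8^6 = e^(-2πi·6/8)

ω_8^22 = ω_8^6 = 1i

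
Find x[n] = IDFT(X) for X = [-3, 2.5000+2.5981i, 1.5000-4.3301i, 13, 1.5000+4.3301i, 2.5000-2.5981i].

x[n] = (1/6) Σ(k=0 to 5) X[k] · e^(2πikn/6)

Computing each x[n]:
x[0] = 3
x[1] = -2
x[2] = -1
x[3] = -3
x[4] = 3
x[5] = -3

x = [3, -2, -1, -3, 3, -3]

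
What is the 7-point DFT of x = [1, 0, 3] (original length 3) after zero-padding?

Original 3-point DFT: [4, -0.5000+2.5981i, -0.5000-2.5981i]
Zero-padded 7-point DFT provides frequency interpolation.

DFT_7([x, 0, ...]) = [4, 0.3324-2.9248i, -1.7029+1.3017i, 2.8705+2.3455i, 2.8705-2.3455i, -1.7029-1.3017i, 0.3324+2.9248i]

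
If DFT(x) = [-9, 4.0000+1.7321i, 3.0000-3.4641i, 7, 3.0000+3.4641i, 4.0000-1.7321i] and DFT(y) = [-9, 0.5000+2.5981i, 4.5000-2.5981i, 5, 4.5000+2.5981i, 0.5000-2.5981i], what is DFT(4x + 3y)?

By linearity: DFT(4x + 3y) = 4·DFT(x) + 3·DFT(y)
= 4·[-9, 4.0000+1.7321i, 3.0000-3.4641i, 7, 3.0000+3.4641i, 4.0000-1.7321i] + 3·[-9, 0.5000+2.5981i, 4.5000-2.5981i, 5, 4.5000+2.5981i, 0.5000-2.5981i]

Computing element-wise:
Z[0] = 4·(-9) + 3·(-9) = -63
Z[1] = 4·(4.0000+1.7321i) + 3·(0.5000+2.5981i) = 17.5000+14.7227i
Z[2] = 4·(3.0000-3.4641i) + 3·(4.5000-2.5981i) = 25.5000-21.6507i
Z[3] = 4·(7) + 3·(5) = 43
Z[4] = 4·(3.0000+3.4641i) + 3·(4.5000+2.5981i) = 25.5000+21.6507i
Z[5] = 4·(4.0000-1.7321i) + 3·(0.5000-2.5981i) = 17.5000-14.7227i

DFT(4x + 3y) = 4·X + 3·Y = [-63, 17.5000+14.7227i, 25.5000-21.6507i, 43, 25.5000+21.6507i, 17.5000-14.7227i]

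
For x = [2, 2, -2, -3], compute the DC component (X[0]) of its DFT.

X[0] = Σ(n=0 to 3) x[n] · ω_4^0 = Σ x[n]
= (2) + (2) + (-2) + (-3)

X[0] = -1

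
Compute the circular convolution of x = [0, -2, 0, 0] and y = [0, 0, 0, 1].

(x ⊛ y)[n] = Σ(m=0 to 3) x[m] · y[(n-m) mod 4]

Computing each output sample:
(x ⊛ y)[0] = -2
(x ⊛ y)[1] = 0
(x ⊛ y)[2] = 0
(x ⊛ y)[3] = 0

x ⊛ y = [-2, 0, 0, 0]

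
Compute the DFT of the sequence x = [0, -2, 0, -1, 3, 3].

X[k] = Σ(n=0 to 5) x[n] · ω_6^(nk)
where ω_6 = e^(-2πi/6)

Computing each X[k]:
X[0] = 3
X[1] = 6.9282i
X[2] = -3.0000+1.7321i
X[3] = 3
X[4] = -3.0000-1.7321i
X[5] = -6.9282i

X = [3, 6.9282i, -3.0000+1.7321i, 3, -3.0000-1.7321i, -6.9282i]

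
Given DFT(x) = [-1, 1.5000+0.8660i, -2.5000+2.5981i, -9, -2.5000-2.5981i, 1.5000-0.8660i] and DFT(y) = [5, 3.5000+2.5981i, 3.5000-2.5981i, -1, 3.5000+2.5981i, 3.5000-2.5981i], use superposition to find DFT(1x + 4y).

By linearity: DFT(1x + 4y) = 1·DFT(x) + 4·DFT(y)
= 1·[-1, 1.5000+0.8660i, -2.5000+2.5981i, -9, -2.5000-2.5981i, 1.5000-0.8660i] + 4·[5, 3.5000+2.5981i, 3.5000-2.5981i, -1, 3.5000+2.5981i, 3.5000-2.5981i]

Computing element-wise:
Z[0] = 1·(-1) + 4·(5) = 19
Z[1] = 1·(1.5000+0.8660i) + 4·(3.5000+2.5981i) = 15.5000+11.2584i
Z[2] = 1·(-2.5000+2.5981i) + 4·(3.5000-2.5981i) = 11.5000-7.7943i
Z[3] = 1·(-9) + 4·(-1) = -13
Z[4] = 1·(-2.5000-2.5981i) + 4·(3.5000+2.5981i) = 11.5000+7.7943i
Z[5] = 1·(1.5000-0.8660i) + 4·(3.5000-2.5981i) = 15.5000-11.2584i

DFT(1x + 4y) = 1·X + 4·Y = [19, 15.5000+11.2584i, 11.5000-7.7943i, -13, 11.5000+7.7943i, 15.5000-11.2584i]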